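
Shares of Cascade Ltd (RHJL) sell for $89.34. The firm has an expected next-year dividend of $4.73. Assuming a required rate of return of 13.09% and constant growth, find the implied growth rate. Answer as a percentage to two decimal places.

7.80%

From P₀ = D₁/(r − g), the implied growth is g = r − D₁/P₀.
g = 0.1309 − 4.73/89.34 = 0.1309 − 0.05294 = 0.07796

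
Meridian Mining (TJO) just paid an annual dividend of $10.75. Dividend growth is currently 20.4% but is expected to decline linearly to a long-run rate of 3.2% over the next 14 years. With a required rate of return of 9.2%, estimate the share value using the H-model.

$400.62

H-model: P₀ = D₀[(1+g_L) + H(g_S−g_L)]/(r−g_L), with H = 14/2 = 7.
P₀ = 10.75 × [(1+0.032) + 7×(0.204−0.032)] / (0.092−0.032)
   = 10.75 × 2.2360 / 0.06 = 400.6167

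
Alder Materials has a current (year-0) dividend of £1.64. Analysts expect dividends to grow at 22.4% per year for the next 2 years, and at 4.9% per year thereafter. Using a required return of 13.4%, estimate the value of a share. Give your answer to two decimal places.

£27.26

Two-stage DDM. Project D₁…D_2 at 0.224, terminal growth 0.049, discount at r = 0.134.
D_1 = 2.0074
D_2 = 2.4570
Terminal value at t=2: TV = D_3/(r−g) = 2.5774/(0.134−0.049) = 30.3224
P₀ = 2.0074/(1+0.134)^1 + 2.4570/(1+0.134)^2 + 30.3224/(1+0.134)^2 = 27.2604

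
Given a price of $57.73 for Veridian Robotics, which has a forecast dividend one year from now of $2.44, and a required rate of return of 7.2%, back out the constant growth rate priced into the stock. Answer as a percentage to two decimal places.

From P₀ = D₁/(r − g), the implied growth is g = r − D₁/P₀.
g = 0.072 − 2.44/57.73 = 0.072 − 0.04227 = 0.02973

2.97%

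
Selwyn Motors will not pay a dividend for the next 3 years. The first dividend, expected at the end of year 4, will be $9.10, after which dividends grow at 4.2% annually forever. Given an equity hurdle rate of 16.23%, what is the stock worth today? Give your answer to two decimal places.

Deferred-dividend DDM. At t=3 the remaining stream is a growing perpetuity with first payment D_4 = 9.10.
V_3 = D_4/(r−g) = 9.10/(0.1623−0.042) = 75.6442
P₀ = V_3/(1+r)^3 = 75.6442/(1+0.1623)^3 = 48.1749

$48.17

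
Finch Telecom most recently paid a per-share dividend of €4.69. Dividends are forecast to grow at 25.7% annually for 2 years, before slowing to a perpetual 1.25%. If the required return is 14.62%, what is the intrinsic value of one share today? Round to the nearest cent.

€53.50

Two-stage DDM. Project D₁…D_2 at 0.257, terminal growth 0.0125, discount at r = 0.1462.
D_1 = 5.8953
D_2 = 7.4104
Terminal value at t=2: TV = D_3/(r−g) = 7.5031/(0.1462−0.0125) = 56.1186
P₀ = 5.8953/(1+0.1462)^1 + 7.4104/(1+0.1462)^2 + 56.1186/(1+0.1462)^2 = 53.4995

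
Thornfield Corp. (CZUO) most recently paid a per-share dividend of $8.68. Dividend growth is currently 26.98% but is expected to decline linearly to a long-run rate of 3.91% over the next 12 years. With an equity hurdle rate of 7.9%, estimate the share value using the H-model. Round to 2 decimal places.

H-model: P₀ = D₀[(1+g_L) + H(g_S−g_L)]/(r−g_L), with H = 12/2 = 6.
P₀ = 8.68 × [(1+0.0391) + 6×(0.2698−0.0391)] / (0.079−0.0391)
   = 8.68 × 2.4233 / 0.0399 = 527.1740

$527.17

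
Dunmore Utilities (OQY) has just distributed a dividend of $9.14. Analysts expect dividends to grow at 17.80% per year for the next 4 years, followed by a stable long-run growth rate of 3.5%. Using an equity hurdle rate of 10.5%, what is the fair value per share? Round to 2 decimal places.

Two-stage DDM. Project D₁…D_4 at 0.178, terminal growth 0.035, discount at r = 0.105.
D_1 = 10.7669
D_2 = 12.6834
D_3 = 14.9411
D_4 = 17.6006
Terminal value at t=4: TV = D_5/(r−g) = 18.2166/(0.105−0.035) = 260.2374
P₀ = 10.7669/(1+0.105)^1 + 12.6834/(1+0.105)^2 + 14.9411/(1+0.105)^3 + 17.6006/(1+0.105)^4 + 260.2374/(1+0.105)^4 = 217.5607

$217.56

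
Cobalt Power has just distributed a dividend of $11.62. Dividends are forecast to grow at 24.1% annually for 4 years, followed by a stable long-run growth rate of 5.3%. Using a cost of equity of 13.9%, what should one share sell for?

$258.37

Two-stage DDM. Project D₁…D_4 at 0.241, terminal growth 0.053, discount at r = 0.139.
D_1 = 14.4204
D_2 = 17.8957
D_3 = 22.2086
D_4 = 27.5609
Terminal value at t=4: TV = D_5/(r−g) = 29.0216/(0.139−0.053) = 337.4607
P₀ = 14.4204/(1+0.139)^1 + 17.8957/(1+0.139)^2 + 22.2086/(1+0.139)^3 + 27.5609/(1+0.139)^4 + 337.4607/(1+0.139)^4 = 258.3667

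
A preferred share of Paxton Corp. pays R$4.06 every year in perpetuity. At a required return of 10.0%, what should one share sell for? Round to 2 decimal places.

Zero-growth DDM (perpetuity): P₀ = D/r = 4.06 / 0.1 = 40.6000

R$40.60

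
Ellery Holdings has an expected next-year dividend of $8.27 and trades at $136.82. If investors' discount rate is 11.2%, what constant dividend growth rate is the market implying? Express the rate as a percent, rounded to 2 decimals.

5.16%

From P₀ = D₁/(r − g), the implied growth is g = r − D₁/P₀.
g = 0.112 − 8.27/136.82 = 0.112 − 0.06044 = 0.05156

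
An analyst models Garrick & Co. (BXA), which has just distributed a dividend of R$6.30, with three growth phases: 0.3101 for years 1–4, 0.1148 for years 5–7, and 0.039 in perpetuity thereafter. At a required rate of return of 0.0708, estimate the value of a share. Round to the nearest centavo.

R$609.17

Three-stage DDM. Project D₁…D_7; terminal Gordon value at t=7 with g = 0.039; discount at r = 0.0708.
D_1 = 8.2536
D_2 = 10.8131
D_3 = 14.1662
D_4 = 18.5592
D_5 = 20.6898
D_6 = 23.0649
D_7 = 25.7128
TV_7 = 26.7156/(0.0708−0.039) = 840.1129
P₀ = Σ Dₜ/(1+r)ᵗ + TV_7/(1+r)^7 = 609.1688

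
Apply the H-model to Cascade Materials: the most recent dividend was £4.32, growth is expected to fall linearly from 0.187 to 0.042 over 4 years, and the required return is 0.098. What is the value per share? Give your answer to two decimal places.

H-model: P₀ = D₀[(1+g_L) + H(g_S−g_L)]/(r−g_L), with H = 4/2 = 2.
P₀ = 4.32 × [(1+0.042) + 2×(0.187−0.042)] / (0.098−0.042)
   = 4.32 × 1.3320 / 0.056 = 102.7543

£102.75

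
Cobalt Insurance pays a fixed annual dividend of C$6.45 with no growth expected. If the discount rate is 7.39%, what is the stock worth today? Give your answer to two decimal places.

C$87.28

Zero-growth DDM (perpetuity): P₀ = D/r = 6.45 / 0.0739 = 87.2801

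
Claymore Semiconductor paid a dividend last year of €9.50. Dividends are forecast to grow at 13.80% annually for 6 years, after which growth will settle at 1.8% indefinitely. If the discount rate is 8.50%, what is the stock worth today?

€259.74

Two-stage DDM. Project D₁…D_6 at 0.138, terminal growth 0.018, discount at r = 0.085.
D_1 = 10.8110
D_2 = 12.3029
D_3 = 14.0007
D_4 = 15.9328
D_5 = 18.1315
D_6 = 20.6337
Terminal value at t=6: TV = D_7/(r−g) = 21.0051/(0.085−0.018) = 313.5091
P₀ = 10.8110/(1+0.085)^1 + 12.3029/(1+0.085)^2 + 14.0007/(1+0.085)^3 + 15.9328/(1+0.085)^4 + 18.1315/(1+0.085)^5 + 20.6337/(1+0.085)^6 + 313.5091/(1+0.085)^6 = 259.7423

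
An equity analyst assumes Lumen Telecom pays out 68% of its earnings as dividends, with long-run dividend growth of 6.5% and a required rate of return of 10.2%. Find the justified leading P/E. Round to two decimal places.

Justified leading P/E = b/(r−g) = 0.68/(0.102−0.065) = 18.3784

18.38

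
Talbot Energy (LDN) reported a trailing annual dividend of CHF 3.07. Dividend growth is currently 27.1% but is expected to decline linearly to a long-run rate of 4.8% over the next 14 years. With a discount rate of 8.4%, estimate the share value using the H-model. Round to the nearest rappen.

CHF 222.49

H-model: P₀ = D₀[(1+g_L) + H(g_S−g_L)]/(r−g_L), with H = 14/2 = 7.
P₀ = 3.07 × [(1+0.048) + 7×(0.271−0.048)] / (0.084−0.048)
   = 3.07 × 2.6090 / 0.036 = 222.4897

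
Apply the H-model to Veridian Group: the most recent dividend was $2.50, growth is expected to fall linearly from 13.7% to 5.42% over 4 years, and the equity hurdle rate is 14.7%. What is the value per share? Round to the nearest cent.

H-model: P₀ = D₀[(1+g_L) + H(g_S−g_L)]/(r−g_L), with H = 4/2 = 2.
P₀ = 2.50 × [(1+0.0542) + 2×(0.137−0.0542)] / (0.147−0.0542)
   = 2.50 × 1.2198 / 0.0928 = 32.8610

$32.86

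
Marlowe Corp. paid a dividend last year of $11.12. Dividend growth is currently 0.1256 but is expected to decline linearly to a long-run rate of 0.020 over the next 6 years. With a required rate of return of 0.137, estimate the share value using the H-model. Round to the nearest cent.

$127.05

H-model: P₀ = D₀[(1+g_L) + H(g_S−g_L)]/(r−g_L), with H = 6/2 = 3.
P₀ = 11.12 × [(1+0.02) + 3×(0.1256−0.02)] / (0.137−0.02)
   = 11.12 × 1.3368 / 0.117 = 127.0531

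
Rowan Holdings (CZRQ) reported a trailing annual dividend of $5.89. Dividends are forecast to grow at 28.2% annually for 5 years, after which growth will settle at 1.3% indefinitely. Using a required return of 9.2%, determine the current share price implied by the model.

$217.32

Two-stage DDM. Project D₁…D_5 at 0.282, terminal growth 0.013, discount at r = 0.092.
D_1 = 7.5510
D_2 = 9.6804
D_3 = 12.4102
D_4 = 15.9099
D_5 = 20.3965
Terminal value at t=5: TV = D_6/(r−g) = 20.6616/(0.092−0.013) = 261.5398
P₀ = 7.5510/(1+0.092)^1 + 9.6804/(1+0.092)^2 + 12.4102/(1+0.092)^3 + 15.9099/(1+0.092)^4 + 20.3965/(1+0.092)^5 + 261.5398/(1+0.092)^5 = 217.3192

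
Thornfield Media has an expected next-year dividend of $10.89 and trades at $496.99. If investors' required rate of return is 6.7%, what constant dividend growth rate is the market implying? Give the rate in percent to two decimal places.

4.51%

From P₀ = D₁/(r − g), the implied growth is g = r − D₁/P₀.
g = 0.067 − 10.89/496.99 = 0.067 − 0.02191 = 0.04509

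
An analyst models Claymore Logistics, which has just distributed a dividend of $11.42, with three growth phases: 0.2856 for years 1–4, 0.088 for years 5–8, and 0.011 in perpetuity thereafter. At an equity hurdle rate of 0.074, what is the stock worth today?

$566.21

Three-stage DDM. Project D₁…D_8; terminal Gordon value at t=8 with g = 0.011; discount at r = 0.074.
D_1 = 14.6816
D_2 = 18.8746
D_3 = 24.2652
D_4 = 31.1953
D_5 = 33.9405
D_6 = 36.9273
D_7 = 40.1769
D_8 = 43.7124
TV_8 = 44.1933/(0.074−0.011) = 701.4807
P₀ = Σ Dₜ/(1+r)ᵗ + TV_8/(1+r)^8 = 566.2089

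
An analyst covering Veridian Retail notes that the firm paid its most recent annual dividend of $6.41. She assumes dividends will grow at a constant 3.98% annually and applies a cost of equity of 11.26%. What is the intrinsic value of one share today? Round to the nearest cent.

$91.55

Gordon growth model: P₀ = D₁/(r − g). D₁ = 6.41 × (1 + 0.0398) = 6.6651.
P₀ = 6.6651 / (0.1126 − 0.0398) = 6.6651 / 0.0728 = 91.5538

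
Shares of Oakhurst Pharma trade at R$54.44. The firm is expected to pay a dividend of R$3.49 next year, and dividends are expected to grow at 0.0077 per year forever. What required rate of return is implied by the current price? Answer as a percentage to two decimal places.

Rearranging the constant-growth DDM: r = D₁/P₀ + g.
r = 3.4900 / 54.44 + 0.0077 = 0.06411 + 0.0077 = 0.07181

7.18%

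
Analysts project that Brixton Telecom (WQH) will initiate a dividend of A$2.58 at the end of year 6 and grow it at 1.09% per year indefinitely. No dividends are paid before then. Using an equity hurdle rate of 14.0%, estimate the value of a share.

A$10.38

Deferred-dividend DDM. At t=5 the remaining stream is a growing perpetuity with first payment D_6 = 2.58.
V_5 = D_6/(r−g) = 2.58/(0.14−0.0109) = 19.9845
P₀ = V_5/(1+r)^5 = 19.9845/(1+0.14)^5 = 10.3793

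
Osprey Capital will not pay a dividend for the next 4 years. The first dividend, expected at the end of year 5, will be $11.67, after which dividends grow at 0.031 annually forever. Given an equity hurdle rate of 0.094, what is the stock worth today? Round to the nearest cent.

Deferred-dividend DDM. At t=4 the remaining stream is a growing perpetuity with first payment D_5 = 11.67.
V_4 = D_5/(r−g) = 11.67/(0.094−0.031) = 185.2381
P₀ = V_4/(1+r)^4 = 185.2381/(1+0.094)^4 = 129.3186

$129.32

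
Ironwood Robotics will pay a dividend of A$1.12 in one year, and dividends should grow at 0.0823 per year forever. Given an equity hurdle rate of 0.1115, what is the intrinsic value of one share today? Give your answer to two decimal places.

Gordon growth model: P₀ = D₁/(r − g), with D₁ = 1.12 given directly.
P₀ = 1.1200 / (0.1115 − 0.0823) = 1.1200 / 0.0292 = 38.3562

A$38.36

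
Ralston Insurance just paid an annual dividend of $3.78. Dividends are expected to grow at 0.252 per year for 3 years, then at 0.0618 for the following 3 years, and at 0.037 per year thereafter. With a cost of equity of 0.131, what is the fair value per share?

$74.33

Three-stage DDM. Project D₁…D_6; terminal Gordon value at t=6 with g = 0.037; discount at r = 0.131.
D_1 = 4.7326
D_2 = 5.9252
D_3 = 7.4183
D_4 = 7.8768
D_5 = 8.3635
D_6 = 8.8804
TV_6 = 9.2090/(0.131−0.037) = 97.9679
P₀ = Σ Dₜ/(1+r)ᵗ + TV_6/(1+r)^6 = 74.3269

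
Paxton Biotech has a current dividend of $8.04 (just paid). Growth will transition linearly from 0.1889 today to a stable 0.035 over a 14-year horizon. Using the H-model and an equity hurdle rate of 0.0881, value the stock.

H-model: P₀ = D₀[(1+g_L) + H(g_S−g_L)]/(r−g_L), with H = 14/2 = 7.
P₀ = 8.04 × [(1+0.035) + 7×(0.1889−0.035)] / (0.0881−0.035)
   = 8.04 × 2.1123 / 0.0531 = 319.8285

$319.83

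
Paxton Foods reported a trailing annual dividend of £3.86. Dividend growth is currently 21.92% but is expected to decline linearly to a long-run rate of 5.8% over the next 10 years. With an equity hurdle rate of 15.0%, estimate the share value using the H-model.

H-model: P₀ = D₀[(1+g_L) + H(g_S−g_L)]/(r−g_L), with H = 10/2 = 5.
P₀ = 3.86 × [(1+0.058) + 5×(0.2192−0.058)] / (0.15−0.058)
   = 3.86 × 1.8640 / 0.092 = 78.2070

£78.21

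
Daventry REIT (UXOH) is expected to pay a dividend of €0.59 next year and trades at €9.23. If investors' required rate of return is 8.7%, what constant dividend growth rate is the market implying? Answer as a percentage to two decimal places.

2.31%

From P₀ = D₁/(r − g), the implied growth is g = r − D₁/P₀.
g = 0.087 − 0.59/9.23 = 0.087 − 0.06392 = 0.02308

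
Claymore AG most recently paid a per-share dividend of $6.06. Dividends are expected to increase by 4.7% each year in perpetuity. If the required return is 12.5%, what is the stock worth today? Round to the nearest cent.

$81.34

Gordon growth model: P₀ = D₁/(r − g). D₁ = 6.06 × (1 + 0.047) = 6.3448.
P₀ = 6.3448 / (0.125 − 0.047) = 6.3448 / 0.078 = 81.3438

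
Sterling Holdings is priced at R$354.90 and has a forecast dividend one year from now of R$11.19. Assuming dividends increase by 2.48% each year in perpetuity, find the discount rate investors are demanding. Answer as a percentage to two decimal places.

5.63%

Rearranging the constant-growth DDM: r = D₁/P₀ + g.
r = 11.1900 / 354.90 + 0.0248 = 0.03153 + 0.0248 = 0.05633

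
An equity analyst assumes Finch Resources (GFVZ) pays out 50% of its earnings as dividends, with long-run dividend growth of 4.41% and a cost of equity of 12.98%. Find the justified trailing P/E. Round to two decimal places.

6.09

Justified trailing P/E = b(1+g)/(r−g) = 0.50×(1+0.0441)/(0.1298−0.0441) = 6.0916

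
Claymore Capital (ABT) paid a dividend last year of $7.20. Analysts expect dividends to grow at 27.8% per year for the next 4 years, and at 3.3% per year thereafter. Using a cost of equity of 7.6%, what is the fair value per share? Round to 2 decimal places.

Two-stage DDM. Project D₁…D_4 at 0.278, terminal growth 0.033, discount at r = 0.076.
D_1 = 9.2016
D_2 = 11.7596
D_3 = 15.0288
D_4 = 19.2068
Terminal value at t=4: TV = D_5/(r−g) = 19.8407/(0.076−0.033) = 461.4108
P₀ = 9.2016/(1+0.076)^1 + 11.7596/(1+0.076)^2 + 15.0288/(1+0.076)^3 + 19.2068/(1+0.076)^4 + 461.4108/(1+0.076)^4 = 389.3234

$389.32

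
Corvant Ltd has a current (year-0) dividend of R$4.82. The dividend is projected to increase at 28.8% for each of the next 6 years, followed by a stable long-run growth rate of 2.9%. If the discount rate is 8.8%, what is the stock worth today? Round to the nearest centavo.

Two-stage DDM. Project D₁…D_6 at 0.288, terminal growth 0.029, discount at r = 0.088.
D_1 = 6.2082
D_2 = 7.9961
D_3 = 10.2990
D_4 = 13.2651
D_5 = 17.0854
D_6 = 22.0061
Terminal value at t=6: TV = D_7/(r−g) = 22.6442/(0.088−0.029) = 383.8005
P₀ = 6.2082/(1+0.088)^1 + 7.9961/(1+0.088)^2 + 10.2990/(1+0.088)^3 + 13.2651/(1+0.088)^4 + 17.0854/(1+0.088)^5 + 22.0061/(1+0.088)^6 + 383.8005/(1+0.088)^6 = 285.7813

R$285.78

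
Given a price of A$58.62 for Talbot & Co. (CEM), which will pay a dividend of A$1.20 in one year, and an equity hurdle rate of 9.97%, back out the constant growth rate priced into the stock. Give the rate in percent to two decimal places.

7.92%

From P₀ = D₁/(r − g), the implied growth is g = r − D₁/P₀.
g = 0.0997 − 1.20/58.62 = 0.0997 − 0.02047 = 0.07923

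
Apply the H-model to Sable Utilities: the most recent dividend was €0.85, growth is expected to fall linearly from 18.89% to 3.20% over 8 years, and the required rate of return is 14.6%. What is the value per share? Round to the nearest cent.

H-model: P₀ = D₀[(1+g_L) + H(g_S−g_L)]/(r−g_L), with H = 8/2 = 4.
P₀ = 0.85 × [(1+0.032) + 4×(0.1889−0.032)] / (0.146−0.032)
   = 0.85 × 1.6596 / 0.114 = 12.3742

€12.37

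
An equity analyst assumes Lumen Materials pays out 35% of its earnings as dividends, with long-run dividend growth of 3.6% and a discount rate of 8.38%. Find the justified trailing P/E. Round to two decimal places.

7.59

Justified trailing P/E = b(1+g)/(r−g) = 0.35×(1+0.036)/(0.0838−0.036) = 7.5858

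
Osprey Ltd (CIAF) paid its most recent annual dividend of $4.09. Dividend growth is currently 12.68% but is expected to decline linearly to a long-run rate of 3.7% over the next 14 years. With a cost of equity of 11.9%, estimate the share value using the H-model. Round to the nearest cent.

H-model: P₀ = D₀[(1+g_L) + H(g_S−g_L)]/(r−g_L), with H = 14/2 = 7.
P₀ = 4.09 × [(1+0.037) + 7×(0.1268−0.037)] / (0.119−0.037)
   = 4.09 × 1.6656 / 0.082 = 83.0769

$83.08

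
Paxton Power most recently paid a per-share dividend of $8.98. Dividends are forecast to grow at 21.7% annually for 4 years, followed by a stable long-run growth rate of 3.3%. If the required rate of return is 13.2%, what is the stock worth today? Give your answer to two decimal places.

$168.36

Two-stage DDM. Project D₁…D_4 at 0.217, terminal growth 0.033, discount at r = 0.132.
D_1 = 10.9287
D_2 = 13.3002
D_3 = 16.1863
D_4 = 19.6987
Terminal value at t=4: TV = D_5/(r−g) = 20.3488/(0.132−0.033) = 205.5435
P₀ = 10.9287/(1+0.132)^1 + 13.3002/(1+0.132)^2 + 16.1863/(1+0.132)^3 + 19.6987/(1+0.132)^4 + 205.5435/(1+0.132)^4 = 168.3637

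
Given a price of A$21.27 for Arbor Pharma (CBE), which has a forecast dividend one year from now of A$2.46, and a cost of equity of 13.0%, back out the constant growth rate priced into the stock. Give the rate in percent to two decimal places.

1.43%

From P₀ = D₁/(r − g), the implied growth is g = r − D₁/P₀.
g = 0.13 − 2.46/21.27 = 0.13 − 0.11566 = 0.01434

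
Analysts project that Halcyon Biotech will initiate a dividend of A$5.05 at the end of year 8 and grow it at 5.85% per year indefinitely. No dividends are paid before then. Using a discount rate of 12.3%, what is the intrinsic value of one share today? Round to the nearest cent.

A$34.76

Deferred-dividend DDM. At t=7 the remaining stream is a growing perpetuity with first payment D_8 = 5.05.
V_7 = D_8/(r−g) = 5.05/(0.123−0.0585) = 78.2946
P₀ = V_7/(1+r)^7 = 78.2946/(1+0.123)^7 = 34.7595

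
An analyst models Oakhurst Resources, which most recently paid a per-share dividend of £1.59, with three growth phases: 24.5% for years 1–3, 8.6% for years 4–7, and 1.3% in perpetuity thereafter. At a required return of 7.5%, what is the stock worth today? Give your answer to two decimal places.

£58.61

Three-stage DDM. Project D₁…D_7; terminal Gordon value at t=7 with g = 0.013; discount at r = 0.075.
D_1 = 1.9796
D_2 = 2.4645
D_3 = 3.0684
D_4 = 3.3322
D_5 = 3.6188
D_6 = 3.9300
D_7 = 4.2680
TV_7 = 4.3235/(0.075−0.013) = 69.7336
P₀ = Σ Dₜ/(1+r)ᵗ + TV_7/(1+r)^7 = 58.6112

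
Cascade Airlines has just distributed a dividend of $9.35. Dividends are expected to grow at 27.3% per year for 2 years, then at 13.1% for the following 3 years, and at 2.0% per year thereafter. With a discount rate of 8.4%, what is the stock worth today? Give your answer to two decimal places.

Three-stage DDM. Project D₁…D_5; terminal Gordon value at t=5 with g = 0.02; discount at r = 0.084.
D_1 = 11.9026
D_2 = 15.1519
D_3 = 17.1369
D_4 = 19.3818
D_5 = 21.9208
TV_5 = 22.3592/(0.084−0.02) = 349.3626
P₀ = Σ Dₜ/(1+r)ᵗ + TV_5/(1+r)^5 = 299.4271

$299.43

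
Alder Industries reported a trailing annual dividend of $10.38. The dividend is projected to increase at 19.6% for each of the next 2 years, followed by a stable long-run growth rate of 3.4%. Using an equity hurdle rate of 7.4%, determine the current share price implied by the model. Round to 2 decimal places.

$357.18

Two-stage DDM. Project D₁…D_2 at 0.196, terminal growth 0.034, discount at r = 0.074.
D_1 = 12.4145
D_2 = 14.8477
Terminal value at t=2: TV = D_3/(r−g) = 15.3525/(0.074−0.034) = 383.8135
P₀ = 12.4145/(1+0.074)^1 + 14.8477/(1+0.074)^2 + 383.8135/(1+0.074)^2 = 357.1764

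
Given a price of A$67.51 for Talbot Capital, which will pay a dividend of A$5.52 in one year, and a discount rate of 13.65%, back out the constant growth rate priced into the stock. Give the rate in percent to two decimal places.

5.47%

From P₀ = D₁/(r − g), the implied growth is g = r − D₁/P₀.
g = 0.1365 − 5.52/67.51 = 0.1365 − 0.08177 = 0.05473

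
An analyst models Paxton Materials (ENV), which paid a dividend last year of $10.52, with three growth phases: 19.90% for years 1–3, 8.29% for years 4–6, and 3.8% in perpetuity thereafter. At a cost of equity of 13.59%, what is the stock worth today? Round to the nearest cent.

$182.62

Three-stage DDM. Project D₁…D_6; terminal Gordon value at t=6 with g = 0.038; discount at r = 0.1359.
D_1 = 12.6135
D_2 = 15.1236
D_3 = 18.1332
D_4 = 19.6364
D_5 = 21.2642
D_6 = 23.0271
TV_6 = 23.9021/(0.1359−0.038) = 244.1479
P₀ = Σ Dₜ/(1+r)ᵗ + TV_6/(1+r)^6 = 182.6192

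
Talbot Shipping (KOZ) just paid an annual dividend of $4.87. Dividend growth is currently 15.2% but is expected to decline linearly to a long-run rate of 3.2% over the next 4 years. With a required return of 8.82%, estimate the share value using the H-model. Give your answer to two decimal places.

H-model: P₀ = D₀[(1+g_L) + H(g_S−g_L)]/(r−g_L), with H = 4/2 = 2.
P₀ = 4.87 × [(1+0.032) + 2×(0.152−0.032)] / (0.0882−0.032)
   = 4.87 × 1.2720 / 0.0562 = 110.2249

$110.22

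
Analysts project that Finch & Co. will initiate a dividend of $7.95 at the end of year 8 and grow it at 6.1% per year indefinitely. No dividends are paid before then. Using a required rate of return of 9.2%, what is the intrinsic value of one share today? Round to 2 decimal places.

Deferred-dividend DDM. At t=7 the remaining stream is a growing perpetuity with first payment D_8 = 7.95.
V_7 = D_8/(r−g) = 7.95/(0.092−0.061) = 256.4516
P₀ = V_7/(1+r)^7 = 256.4516/(1+0.092)^7 = 138.4991

$138.50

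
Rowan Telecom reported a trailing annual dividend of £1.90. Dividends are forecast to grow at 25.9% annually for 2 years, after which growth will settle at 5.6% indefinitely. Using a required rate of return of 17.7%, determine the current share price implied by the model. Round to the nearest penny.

Two-stage DDM. Project D₁…D_2 at 0.259, terminal growth 0.056, discount at r = 0.177.
D_1 = 2.3921
D_2 = 3.0117
Terminal value at t=2: TV = D_3/(r−g) = 3.1803/(0.177−0.056) = 26.2835
P₀ = 2.3921/(1+0.177)^1 + 3.0117/(1+0.177)^2 + 26.2835/(1+0.177)^2 = 23.1791

£23.18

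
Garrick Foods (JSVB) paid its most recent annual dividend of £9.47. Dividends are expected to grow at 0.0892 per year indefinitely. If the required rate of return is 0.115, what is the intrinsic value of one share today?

Gordon growth model: P₀ = D₁/(r − g). D₁ = 9.47 × (1 + 0.0892) = 10.3147.
P₀ = 10.3147 / (0.115 − 0.0892) = 10.3147 / 0.0258 = 399.7955

£399.80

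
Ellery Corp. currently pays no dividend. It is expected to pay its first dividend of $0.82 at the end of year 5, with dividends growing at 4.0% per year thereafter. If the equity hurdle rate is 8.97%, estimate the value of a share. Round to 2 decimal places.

$11.70

Deferred-dividend DDM. At t=4 the remaining stream is a growing perpetuity with first payment D_5 = 0.82.
V_4 = D_5/(r−g) = 0.82/(0.0897−0.04) = 16.4990
P₀ = V_4/(1+r)^4 = 16.4990/(1+0.0897)^4 = 11.7012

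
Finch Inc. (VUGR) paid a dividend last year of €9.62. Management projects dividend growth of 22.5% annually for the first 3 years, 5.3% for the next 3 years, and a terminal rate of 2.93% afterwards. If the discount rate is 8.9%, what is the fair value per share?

Three-stage DDM. Project D₁…D_6; terminal Gordon value at t=6 with g = 0.0293; discount at r = 0.089.
D_1 = 11.7845
D_2 = 14.4360
D_3 = 17.6841
D_4 = 18.6214
D_5 = 19.6083
D_6 = 20.6475
TV_6 = 21.2525/(0.089−0.0293) = 355.9886
P₀ = Σ Dₜ/(1+r)ᵗ + TV_6/(1+r)^6 = 288.5463

€288.55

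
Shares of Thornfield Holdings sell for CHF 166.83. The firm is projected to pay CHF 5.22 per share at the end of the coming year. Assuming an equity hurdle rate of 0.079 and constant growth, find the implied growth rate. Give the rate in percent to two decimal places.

4.77%

From P₀ = D₁/(r − g), the implied growth is g = r − D₁/P₀.
g = 0.079 − 5.22/166.83 = 0.079 − 0.03129 = 0.04771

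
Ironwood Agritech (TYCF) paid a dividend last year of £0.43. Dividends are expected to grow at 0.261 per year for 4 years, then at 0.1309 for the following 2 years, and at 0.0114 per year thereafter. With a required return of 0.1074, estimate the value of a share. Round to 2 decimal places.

£11.84

Three-stage DDM. Project D₁…D_6; terminal Gordon value at t=6 with g = 0.0114; discount at r = 0.1074.
D_1 = 0.5422
D_2 = 0.6838
D_3 = 0.8622
D_4 = 1.0872
D_5 = 1.2296
D_6 = 1.3905
TV_6 = 1.4064/(0.1074−0.0114) = 14.6497
P₀ = Σ Dₜ/(1+r)ᵗ + TV_6/(1+r)^6 = 11.8406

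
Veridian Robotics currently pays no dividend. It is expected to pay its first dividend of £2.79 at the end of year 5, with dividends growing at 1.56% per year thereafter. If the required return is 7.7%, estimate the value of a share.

Deferred-dividend DDM. At t=4 the remaining stream is a growing perpetuity with first payment D_5 = 2.79.
V_4 = D_5/(r−g) = 2.79/(0.077−0.0156) = 45.4397
P₀ = V_4/(1+r)^4 = 45.4397/(1+0.077)^4 = 33.7733

£33.77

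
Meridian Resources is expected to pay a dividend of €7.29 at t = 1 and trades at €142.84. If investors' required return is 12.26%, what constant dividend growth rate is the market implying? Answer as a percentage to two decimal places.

7.16%

From P₀ = D₁/(r − g), the implied growth is g = r − D₁/P₀.
g = 0.1226 − 7.29/142.84 = 0.1226 − 0.05104 = 0.07156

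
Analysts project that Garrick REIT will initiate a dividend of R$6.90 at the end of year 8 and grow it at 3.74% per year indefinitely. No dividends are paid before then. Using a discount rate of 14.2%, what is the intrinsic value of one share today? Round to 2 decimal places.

Deferred-dividend DDM. At t=7 the remaining stream is a growing perpetuity with first payment D_8 = 6.90.
V_7 = D_8/(r−g) = 6.90/(0.142−0.0374) = 65.9656
P₀ = V_7/(1+r)^7 = 65.9656/(1+0.142)^7 = 26.0408

R$26.04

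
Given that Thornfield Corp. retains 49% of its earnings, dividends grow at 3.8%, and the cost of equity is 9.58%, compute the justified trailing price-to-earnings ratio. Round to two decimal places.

Payout ratio b = 1 − 0.49 = 0.51.
Justified trailing P/E = b(1+g)/(r−g) = 0.51×(1+0.038)/(0.0958−0.038) = 9.1588

9.16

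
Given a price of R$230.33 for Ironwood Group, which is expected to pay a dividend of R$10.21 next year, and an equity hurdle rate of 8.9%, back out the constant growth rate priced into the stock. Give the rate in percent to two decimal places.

From P₀ = D₁/(r − g), the implied growth is g = r − D₁/P₀.
g = 0.089 − 10.21/230.33 = 0.089 − 0.04433 = 0.04467

4.47%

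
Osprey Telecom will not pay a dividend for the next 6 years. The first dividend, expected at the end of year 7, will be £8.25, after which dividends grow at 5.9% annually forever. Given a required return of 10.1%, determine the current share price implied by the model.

£110.28

Deferred-dividend DDM. At t=6 the remaining stream is a growing perpetuity with first payment D_7 = 8.25.
V_6 = D_7/(r−g) = 8.25/(0.101−0.059) = 196.4286
P₀ = V_6/(1+r)^6 = 196.4286/(1+0.101)^6 = 110.2759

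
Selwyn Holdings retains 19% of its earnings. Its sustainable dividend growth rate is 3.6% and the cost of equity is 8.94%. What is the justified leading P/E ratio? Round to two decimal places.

Payout ratio b = 1 − 0.19 = 0.81.
Justified leading P/E = b/(r−g) = 0.81/(0.0894−0.036) = 15.1685

15.17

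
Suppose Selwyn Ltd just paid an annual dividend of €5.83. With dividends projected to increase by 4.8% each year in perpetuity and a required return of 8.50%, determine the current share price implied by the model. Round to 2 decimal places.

Gordon growth model: P₀ = D₁/(r − g). D₁ = 5.83 × (1 + 0.048) = 6.1098.
P₀ = 6.1098 / (0.085 − 0.048) = 6.1098 / 0.037 = 165.1308

€165.13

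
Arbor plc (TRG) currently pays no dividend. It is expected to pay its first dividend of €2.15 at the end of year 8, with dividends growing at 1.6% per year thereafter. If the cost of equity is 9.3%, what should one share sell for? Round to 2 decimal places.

€14.98

Deferred-dividend DDM. At t=7 the remaining stream is a growing perpetuity with first payment D_8 = 2.15.
V_7 = D_8/(r−g) = 2.15/(0.093−0.016) = 27.9221
P₀ = V_7/(1+r)^7 = 27.9221/(1+0.093)^7 = 14.9833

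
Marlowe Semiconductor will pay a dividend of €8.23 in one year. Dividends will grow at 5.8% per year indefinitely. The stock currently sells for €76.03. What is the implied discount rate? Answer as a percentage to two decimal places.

Rearranging the constant-growth DDM: r = D₁/P₀ + g.
r = 8.2300 / 76.03 + 0.058 = 0.10825 + 0.058 = 0.16625

16.62%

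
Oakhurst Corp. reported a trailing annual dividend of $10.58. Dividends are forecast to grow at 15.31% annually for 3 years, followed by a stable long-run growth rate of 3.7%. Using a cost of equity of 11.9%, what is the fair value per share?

Two-stage DDM. Project D₁…D_3 at 0.1531, terminal growth 0.037, discount at r = 0.119.
D_1 = 12.1998
D_2 = 14.0676
D_3 = 16.2213
Terminal value at t=3: TV = D_4/(r−g) = 16.8215/(0.119−0.037) = 205.1405
P₀ = 12.1998/(1+0.119)^1 + 14.0676/(1+0.119)^2 + 16.2213/(1+0.119)^3 + 205.1405/(1+0.119)^3 = 180.1209

$180.12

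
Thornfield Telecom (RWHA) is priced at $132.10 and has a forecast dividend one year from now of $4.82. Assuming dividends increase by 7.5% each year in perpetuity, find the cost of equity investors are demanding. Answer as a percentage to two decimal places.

11.15%

Rearranging the constant-growth DDM: r = D₁/P₀ + g.
r = 4.8200 / 132.10 + 0.075 = 0.03649 + 0.075 = 0.11149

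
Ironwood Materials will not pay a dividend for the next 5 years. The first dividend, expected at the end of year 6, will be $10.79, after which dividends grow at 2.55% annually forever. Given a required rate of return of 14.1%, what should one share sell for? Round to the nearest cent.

$48.31

Deferred-dividend DDM. At t=5 the remaining stream is a growing perpetuity with first payment D_6 = 10.79.
V_5 = D_6/(r−g) = 10.79/(0.141−0.0255) = 93.4199
P₀ = V_5/(1+r)^5 = 93.4199/(1+0.141)^5 = 48.3071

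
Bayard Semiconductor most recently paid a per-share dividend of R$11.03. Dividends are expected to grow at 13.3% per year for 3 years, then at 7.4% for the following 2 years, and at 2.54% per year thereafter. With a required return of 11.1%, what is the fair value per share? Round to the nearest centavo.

R$187.61

Three-stage DDM. Project D₁…D_5; terminal Gordon value at t=5 with g = 0.0254; discount at r = 0.111.
D_1 = 12.4970
D_2 = 14.1591
D_3 = 16.0422
D_4 = 17.2294
D_5 = 18.5043
TV_5 = 18.9744/(0.111−0.0254) = 221.6631
P₀ = Σ Dₜ/(1+r)ᵗ + TV_5/(1+r)^5 = 187.6140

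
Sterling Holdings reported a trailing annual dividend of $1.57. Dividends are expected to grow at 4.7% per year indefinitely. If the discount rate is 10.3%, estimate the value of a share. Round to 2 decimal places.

Gordon growth model: P₀ = D₁/(r − g). D₁ = 1.57 × (1 + 0.047) = 1.6438.
P₀ = 1.6438 / (0.103 − 0.047) = 1.6438 / 0.056 = 29.3534

$29.35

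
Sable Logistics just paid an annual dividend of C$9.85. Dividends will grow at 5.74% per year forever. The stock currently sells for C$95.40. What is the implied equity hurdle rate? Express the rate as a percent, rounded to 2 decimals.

16.66%

Rearranging the constant-growth DDM: r = D₁/P₀ + g.
D₁ = 9.85 × (1 + 0.0574) = 10.4154.
r = 10.4154 / 95.40 + 0.0574 = 0.10918 + 0.0574 = 0.16658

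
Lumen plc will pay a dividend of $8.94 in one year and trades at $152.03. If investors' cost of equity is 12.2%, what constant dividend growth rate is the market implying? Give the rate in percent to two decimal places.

6.32%

From P₀ = D₁/(r − g), the implied growth is g = r − D₁/P₀.
g = 0.122 − 8.94/152.03 = 0.122 − 0.05880 = 0.06320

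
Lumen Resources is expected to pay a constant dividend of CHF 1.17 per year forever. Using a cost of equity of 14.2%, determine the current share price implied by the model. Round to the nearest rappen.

CHF 8.24

Zero-growth DDM (perpetuity): P₀ = D/r = 1.17 / 0.142 = 8.2394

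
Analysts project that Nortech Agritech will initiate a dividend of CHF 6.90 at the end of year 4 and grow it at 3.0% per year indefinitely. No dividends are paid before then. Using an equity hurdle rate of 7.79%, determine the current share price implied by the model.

CHF 115.02

Deferred-dividend DDM. At t=3 the remaining stream is a growing perpetuity with first payment D_4 = 6.90.
V_3 = D_4/(r−g) = 6.90/(0.0779−0.03) = 144.0501
P₀ = V_3/(1+r)^3 = 144.0501/(1+0.0779)^3 = 115.0213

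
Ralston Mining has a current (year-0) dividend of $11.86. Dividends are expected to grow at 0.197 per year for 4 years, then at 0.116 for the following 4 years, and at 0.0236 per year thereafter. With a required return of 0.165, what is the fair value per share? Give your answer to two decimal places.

$178.90

Three-stage DDM. Project D₁…D_8; terminal Gordon value at t=8 with g = 0.0236; discount at r = 0.165.
D_1 = 14.1964
D_2 = 16.9931
D_3 = 20.3408
D_4 = 24.3479
D_5 = 27.1722
D_6 = 30.3242
D_7 = 33.8418
D_8 = 37.7675
TV_8 = 38.6588/(0.165−0.0236) = 273.4003
P₀ = Σ Dₜ/(1+r)ᵗ + TV_8/(1+r)^8 = 178.9023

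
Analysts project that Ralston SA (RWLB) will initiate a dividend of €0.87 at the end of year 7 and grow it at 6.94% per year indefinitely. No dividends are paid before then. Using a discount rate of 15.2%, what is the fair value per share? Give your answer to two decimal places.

Deferred-dividend DDM. At t=6 the remaining stream is a growing perpetuity with first payment D_7 = 0.87.
V_6 = D_7/(r−g) = 0.87/(0.152−0.0694) = 10.5327
P₀ = V_6/(1+r)^6 = 10.5327/(1+0.152)^6 = 4.5063

€4.51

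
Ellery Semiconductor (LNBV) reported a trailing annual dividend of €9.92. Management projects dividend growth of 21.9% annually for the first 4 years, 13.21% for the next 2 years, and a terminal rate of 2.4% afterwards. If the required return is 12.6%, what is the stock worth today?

Three-stage DDM. Project D₁…D_6; terminal Gordon value at t=6 with g = 0.024; discount at r = 0.126.
D_1 = 12.0925
D_2 = 14.7407
D_3 = 17.9690
D_4 = 21.9042
D_5 = 24.7977
D_6 = 28.0735
TV_6 = 28.7472/(0.126−0.024) = 281.8356
P₀ = Σ Dₜ/(1+r)ᵗ + TV_6/(1+r)^6 = 214.3345

€214.33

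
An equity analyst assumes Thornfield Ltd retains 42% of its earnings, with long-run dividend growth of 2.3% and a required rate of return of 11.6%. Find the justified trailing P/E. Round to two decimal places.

6.38

Payout ratio b = 1 − 0.42 = 0.58.
Justified trailing P/E = b(1+g)/(r−g) = 0.58×(1+0.023)/(0.116−0.023) = 6.3800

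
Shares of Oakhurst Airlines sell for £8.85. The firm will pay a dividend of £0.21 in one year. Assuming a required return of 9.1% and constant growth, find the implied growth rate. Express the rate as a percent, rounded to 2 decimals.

6.73%

From P₀ = D₁/(r − g), the implied growth is g = r − D₁/P₀.
g = 0.091 − 0.21/8.85 = 0.091 − 0.02373 = 0.06727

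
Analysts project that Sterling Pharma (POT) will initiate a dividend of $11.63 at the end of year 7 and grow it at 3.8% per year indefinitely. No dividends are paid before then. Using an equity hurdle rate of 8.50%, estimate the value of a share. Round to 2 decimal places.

Deferred-dividend DDM. At t=6 the remaining stream is a growing perpetuity with first payment D_7 = 11.63.
V_6 = D_7/(r−g) = 11.63/(0.085−0.038) = 247.4468
P₀ = V_6/(1+r)^6 = 247.4468/(1+0.085)^6 = 151.6713

$151.67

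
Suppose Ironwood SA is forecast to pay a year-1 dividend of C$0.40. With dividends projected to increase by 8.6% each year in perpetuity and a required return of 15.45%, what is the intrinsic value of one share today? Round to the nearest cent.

Gordon growth model: P₀ = D₁/(r − g), with D₁ = 0.40 given directly.
P₀ = 0.4000 / (0.1545 − 0.086) = 0.4000 / 0.0685 = 5.8394

C$5.84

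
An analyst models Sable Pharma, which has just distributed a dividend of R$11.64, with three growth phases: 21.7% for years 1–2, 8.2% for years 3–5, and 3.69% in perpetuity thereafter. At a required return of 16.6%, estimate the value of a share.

Three-stage DDM. Project D₁…D_5; terminal Gordon value at t=5 with g = 0.0369; discount at r = 0.166.
D_1 = 14.1659
D_2 = 17.2399
D_3 = 18.6535
D_4 = 20.1831
D_5 = 21.8382
TV_5 = 22.6440/(0.166−0.0369) = 175.3988
P₀ = Σ Dₜ/(1+r)ᵗ + TV_5/(1+r)^5 = 139.0316

R$139.03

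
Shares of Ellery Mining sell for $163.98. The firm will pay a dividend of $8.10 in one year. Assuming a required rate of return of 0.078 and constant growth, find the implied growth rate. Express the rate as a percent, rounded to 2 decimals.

From P₀ = D₁/(r − g), the implied growth is g = r − D₁/P₀.
g = 0.078 − 8.10/163.98 = 0.078 − 0.04940 = 0.02860

2.86%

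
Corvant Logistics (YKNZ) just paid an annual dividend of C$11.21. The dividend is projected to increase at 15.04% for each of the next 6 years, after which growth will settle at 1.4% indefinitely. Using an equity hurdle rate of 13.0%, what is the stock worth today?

C$180.74

Two-stage DDM. Project D₁…D_6 at 0.1504, terminal growth 0.014, discount at r = 0.13.
D_1 = 12.8960
D_2 = 14.8355
D_3 = 17.0668
D_4 = 19.6337
D_5 = 22.5866
D_6 = 25.9836
Terminal value at t=6: TV = D_7/(r−g) = 26.3473/(0.13−0.014) = 227.1323
P₀ = 12.8960/(1+0.13)^1 + 14.8355/(1+0.13)^2 + 17.0668/(1+0.13)^3 + 19.6337/(1+0.13)^4 + 22.5866/(1+0.13)^5 + 25.9836/(1+0.13)^6 + 227.1323/(1+0.13)^6 = 180.7359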